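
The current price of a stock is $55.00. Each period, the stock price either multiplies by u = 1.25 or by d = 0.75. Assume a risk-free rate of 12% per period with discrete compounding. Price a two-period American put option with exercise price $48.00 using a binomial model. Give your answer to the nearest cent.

$1.57

Risk-neutral probability p = (1 + 0.12 − 0.75)/(1.25 − 0.75) = 0.3700/0.5000 = 0.7400
Terminal stock prices: S_uu = 85.94, S_ud = 51.56, S_dd = 30.94
Terminal payoffs (K − S): max(-37.94, 0) = 0, max(-3.562, 0) = 0, max(17.06, 0) = 17.06
Node u (S = 68.75): continuation = 1/1.12·[0.7400·0.0000 + 0.2600·0.0000] = 0.0000; exercise value = 0.0000 ≤ continuation, so V_u = 0.0000
Node d (S = 41.25): continuation = 1/1.12·[0.7400·0.0000 + 0.2600·17.0625] = 3.9609; exercise value = 6.7500 > continuation, so V_d = 6.7500 (exercise)
Node 0 (S = 55): continuation = 1/1.12·[0.7400·0.0000 + 0.2600·6.7500] = 1.5670; exercise value = 0.0000 ≤ continuation, so V_0 = 1.5670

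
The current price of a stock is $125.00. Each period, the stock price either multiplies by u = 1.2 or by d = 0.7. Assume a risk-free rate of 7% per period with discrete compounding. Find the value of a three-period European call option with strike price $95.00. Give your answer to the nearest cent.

$50.83

Risk-neutral probability p = (1 + 0.07 − 0.7)/(1.2 − 0.7) = 0.3700/0.5000 = 0.7400
Terminal stock prices: S_uuu = 216, S_uud = 126, S_udd = 73.5, S_ddd = 42.87
Terminal payoffs (S − K): max(121, 0) = 121, max(31, 0) = 31, max(-21.5, 0) = 0, max(-52.13, 0) = 0
Node uu (S = 180): V_uu = 1/1.07·[0.7400·121.0000 + 0.2600·31.0000] = 91.2150
Node ud (S = 105): V_ud = 1/1.07·[0.7400·31.0000 + 0.2600·0.0000] = 21.4393
Node dd (S = 61.25): V_dd = 1/1.07·[0.7400·0.0000 + 0.2600·0.0000] = 0.0000
Node u (S = 150): V_u = 1/1.07·[0.7400·91.2150 + 0.2600·21.4393] = 68.2928
Node d (S = 87.5): V_d = 1/1.07·[0.7400·21.4393 + 0.2600·0.0000] = 14.8271
Node 0 (S = 125): V_0 = 1/1.07·[0.7400·68.2928 + 0.2600·14.8271] = 50.8334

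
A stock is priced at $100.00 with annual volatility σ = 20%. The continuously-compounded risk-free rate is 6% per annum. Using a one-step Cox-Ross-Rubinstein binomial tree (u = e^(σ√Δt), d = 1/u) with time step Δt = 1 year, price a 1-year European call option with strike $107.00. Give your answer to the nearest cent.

$8.61

CRR parameters: u = e^(σ√Δt) = e^(0.2·√1) = 1.2214, d = 1/u = 0.8187
Per-period rate: rΔt = 0.06·1 = 0.06, so R = e^0.06 = 1.0618
Risk-neutral probability p = (e^0.06 − 0.8187)/(1.2214 − 0.8187) = 0.2431/0.4027 = 0.6037
Terminal stock prices: S_u = 122.1, S_d = 81.87
Terminal payoffs (S − K): max(15.14, 0) = 15.14, max(-25.13, 0) = 0
Node 0 (S = 100): V_0 = e^(−0.06)·[0.6037·15.1403 + 0.3963·0.0000] = 8.6084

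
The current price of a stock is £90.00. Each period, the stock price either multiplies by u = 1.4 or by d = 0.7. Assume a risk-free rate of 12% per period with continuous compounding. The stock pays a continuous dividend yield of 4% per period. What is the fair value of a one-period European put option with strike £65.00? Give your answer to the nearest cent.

£0.80

Per-period risk-free factor R = e^0.12 = 1.1275; dividend-adjusted growth = e^(0.12−0.04) = 1.0833.
Risk-neutral probability p = (1.0833 − 0.7)/(1.4 − 0.7) = 0.3833/0.7000 = 0.5476
Terminal stock prices: S_u = 126, S_d = 63
Terminal payoffs (K − S): max(-61, 0) = 0, max(2, 0) = 2
Node 0 (S = 90): V_0 = e^(−0.12)·[0.5476·0.0000 + 0.4524·2.0000] = 0.8026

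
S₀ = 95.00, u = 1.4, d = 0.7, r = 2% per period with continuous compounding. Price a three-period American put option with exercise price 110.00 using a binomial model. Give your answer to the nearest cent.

Risk-neutral probability p = (e^0.02 − 0.7)/(1.4 − 0.7) = 0.3202/0.7000 = 0.4574
Terminal stock prices: S_uuu = 260.7, S_uud = 130.3, S_udd = 65.17, S_ddd = 32.58
Terminal payoffs (K − S): max(-150.7, 0) = 0, max(-20.34, 0) = 0, max(44.83, 0) = 44.83, max(77.42, 0) = 77.42
Node uu (S = 186.2): continuation = e^(−0.02)·[0.4574·0.0000 + 0.5426·0.0000] = 0.0000; exercise value = 0.0000 ≤ continuation, so V_uu = 0.0000
Node ud (S = 93.1): continuation = e^(−0.02)·[0.4574·0.0000 + 0.5426·44.8300] = 23.8418; exercise value = 16.9000 ≤ continuation, so V_ud = 23.8418
Node dd (S = 46.55): continuation = e^(−0.02)·[0.4574·44.8300 + 0.5426·77.4150] = 61.2719; exercise value = 63.4500 > continuation, so V_dd = 63.4500 (exercise)
Node u (S = 133): continuation = e^(−0.02)·[0.4574·0.0000 + 0.5426·23.8418] = 12.6797; exercise value = 0.0000 ≤ continuation, so V_u = 12.6797
Node d (S = 66.5): continuation = e^(−0.02)·[0.4574·23.8418 + 0.5426·63.4500] = 44.4343; exercise value = 43.5000 ≤ continuation, so V_d = 44.4343
Node 0 (S = 95): continuation = e^(−0.02)·[0.4574·12.6797 + 0.5426·44.4343] = 29.3166; exercise value = 15.0000 ≤ continuation, so V_0 = 29.3166

29.32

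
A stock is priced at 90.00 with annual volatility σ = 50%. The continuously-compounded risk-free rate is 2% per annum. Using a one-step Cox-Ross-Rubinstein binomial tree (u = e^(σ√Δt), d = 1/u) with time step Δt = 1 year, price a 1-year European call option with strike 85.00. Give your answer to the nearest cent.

CRR parameters: u = e^(σ√Δt) = e^(0.5·√1) = 1.6487, d = 1/u = 0.6065
Per-period rate: rΔt = 0.02·1 = 0.02, so R = e^0.02 = 1.0202
Risk-neutral probability p = (e^0.02 − 0.6065)/(1.6487 − 0.6065) = 0.4137/1.0422 = 0.3969
Terminal stock prices: S_u = 148.4, S_d = 54.59
Terminal payoffs (S − K): max(63.38, 0) = 63.38, max(-30.41, 0) = 0
Node 0 (S = 90): V_0 = e^(−0.02)·[0.3969·63.3849 + 0.6031·0.0000] = 24.6608

24.66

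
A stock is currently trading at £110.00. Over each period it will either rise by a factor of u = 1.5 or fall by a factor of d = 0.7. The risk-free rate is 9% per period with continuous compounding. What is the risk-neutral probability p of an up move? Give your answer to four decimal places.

p = 0.4927

Risk-neutral probability p = (e^0.09 − 0.7)/(1.5 − 0.7) = 0.3942/0.8000 = 0.4927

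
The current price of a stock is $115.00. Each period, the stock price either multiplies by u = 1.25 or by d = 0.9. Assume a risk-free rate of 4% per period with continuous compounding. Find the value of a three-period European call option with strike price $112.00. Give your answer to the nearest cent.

$21.00

Risk-neutral probability p = (e^0.04 − 0.9)/(1.25 − 0.9) = 0.1408/0.3500 = 0.4023
Terminal stock prices: S_uuu = 224.6, S_uud = 161.7, S_udd = 116.4, S_ddd = 83.84
Terminal payoffs (S − K): max(112.6, 0) = 112.6, max(49.72, 0) = 49.72, max(4.438, 0) = 4.438, max(-28.16, 0) = 0
Node uu (S = 179.7): V_uu = e^(−0.04)·[0.4023·112.6094 + 0.5977·49.7188] = 72.0791
Node ud (S = 129.4): V_ud = e^(−0.04)·[0.4023·49.7188 + 0.5977·4.4375] = 21.7666
Node dd (S = 93.15): V_dd = e^(−0.04)·[0.4023·4.4375 + 0.5977·0.0000] = 1.7153
Node u (S = 143.8): V_u = e^(−0.04)·[0.4023·72.0791 + 0.5977·21.7666] = 40.3610
Node d (S = 103.5): V_d = e^(−0.04)·[0.4023·21.7666 + 0.5977·1.7153] = 9.3987
Node 0 (S = 115): V_0 = e^(−0.04)·[0.4023·40.3610 + 0.5977·9.3987] = 20.9984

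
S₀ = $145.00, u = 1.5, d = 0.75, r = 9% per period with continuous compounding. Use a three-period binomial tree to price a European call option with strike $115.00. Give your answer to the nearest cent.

Risk-neutral probability p = (e^0.09 − 0.75)/(1.5 − 0.75) = 0.3442/0.7500 = 0.4589
Terminal stock prices: S_uuu = 489.4, S_uud = 244.7, S_udd = 122.3, S_ddd = 61.17
Terminal payoffs (S − K): max(374.4, 0) = 374.4, max(129.7, 0) = 129.7, max(7.344, 0) = 7.344, max(-53.83, 0) = 0
Node uu (S = 326.2): V_uu = e^(−0.09)·[0.4589·374.3750 + 0.5411·129.6875] = 221.1479
Node ud (S = 163.1): V_ud = e^(−0.09)·[0.4589·129.6875 + 0.5411·7.3438] = 58.0229
Node dd (S = 81.56): V_dd = e^(−0.09)·[0.4589·7.3438 + 0.5411·0.0000] = 3.0800
Node u (S = 217.5): V_u = e^(−0.09)·[0.4589·221.1479 + 0.5411·58.0229] = 121.4439
Node d (S = 108.8): V_d = e^(−0.09)·[0.4589·58.0229 + 0.5411·3.0800] = 25.8581
Node 0 (S = 145): V_0 = e^(−0.09)·[0.4589·121.4439 + 0.5411·25.8581] = 63.7214

$63.72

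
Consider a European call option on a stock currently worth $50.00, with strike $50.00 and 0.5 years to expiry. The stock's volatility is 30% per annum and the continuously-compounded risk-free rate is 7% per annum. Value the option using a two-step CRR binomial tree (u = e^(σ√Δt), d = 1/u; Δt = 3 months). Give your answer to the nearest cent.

CRR parameters: u = e^(σ√Δt) = e^(0.3·√0.25) = 1.1618, d = 1/u = 0.8607
Per-period rate: rΔt = 0.07·0.25 = 0.0175, so R = e^0.0175 = 1.0177
Risk-neutral probability p = (e^0.0175 − 0.8607)/(1.1618 − 0.8607) = 0.1569/0.3011 = 0.5212
Terminal stock prices: S_uu = 67.49, S_ud = 50, S_dd = 37.04
Terminal payoffs (S − K): max(17.49, 0) = 17.49, max(0, 0) = 0, max(-12.96, 0) = 0
Node u (S = 58.09): V_u = e^(−0.0175)·[0.5212·17.4929 + 0.4788·0.0000] = 8.9591
Node d (S = 43.04): V_d = e^(−0.0175)·[0.5212·0.0000 + 0.4788·0.0000] = 0.0000
Node 0 (S = 50): V_0 = e^(−0.0175)·[0.5212·8.9591 + 0.4788·0.0000] = 4.5884

$4.59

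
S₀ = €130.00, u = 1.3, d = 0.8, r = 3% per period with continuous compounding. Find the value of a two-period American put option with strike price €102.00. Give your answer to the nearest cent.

Risk-neutral probability p = (e^0.03 − 0.8)/(1.3 − 0.8) = 0.2305/0.5000 = 0.4609
Terminal stock prices: S_uu = 219.7, S_ud = 135.2, S_dd = 83.2
Terminal payoffs (K − S): max(-117.7, 0) = 0, max(-33.2, 0) = 0, max(18.8, 0) = 18.8
Node u (S = 169): continuation = e^(−0.03)·[0.4609·0.0000 + 0.5391·0.0000] = 0.0000; exercise value = 0.0000 ≤ continuation, so V_u = 0.0000
Node d (S = 104): continuation = e^(−0.03)·[0.4609·0.0000 + 0.5391·18.8000] = 9.8354; exercise value = 0.0000 ≤ continuation, so V_d = 9.8354
Node 0 (S = 130): continuation = e^(−0.03)·[0.4609·0.0000 + 0.5391·9.8354] = 5.1455; exercise value = 0.0000 ≤ continuation, so V_0 = 5.1455

€5.15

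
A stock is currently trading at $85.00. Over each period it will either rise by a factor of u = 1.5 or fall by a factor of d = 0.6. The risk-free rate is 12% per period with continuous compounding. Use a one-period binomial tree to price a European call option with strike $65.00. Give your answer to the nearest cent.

Risk-neutral probability p = (e^0.12 − 0.6)/(1.5 − 0.6) = 0.5275/0.9000 = 0.5861
Terminal stock prices: S_u = 127.5, S_d = 51
Terminal payoffs (S − K): max(62.5, 0) = 62.5, max(-14, 0) = 0
Node 0 (S = 85): V_0 = e^(−0.12)·[0.5861·62.5000 + 0.4139·0.0000] = 32.4894

$32.49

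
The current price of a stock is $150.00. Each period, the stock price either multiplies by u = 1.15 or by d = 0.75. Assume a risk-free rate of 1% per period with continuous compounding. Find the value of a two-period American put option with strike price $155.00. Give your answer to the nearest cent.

Risk-neutral probability p = (e^0.01 − 0.75)/(1.15 − 0.75) = 0.2601/0.4000 = 0.6501
Terminal stock prices: S_uu = 198.4, S_ud = 129.4, S_dd = 84.38
Terminal payoffs (K − S): max(-43.37, 0) = 0, max(25.62, 0) = 25.62, max(70.62, 0) = 70.62
Node u (S = 172.5): continuation = e^(−0.01)·[0.6501·0.0000 + 0.3499·25.6250] = 8.8763; exercise value = 0.0000 ≤ continuation, so V_u = 8.8763
Node d (S = 112.5): continuation = e^(−0.01)·[0.6501·25.6250 + 0.3499·70.6250] = 40.9577; exercise value = 42.5000 > continuation, so V_d = 42.5000 (exercise)
Node 0 (S = 150): continuation = e^(−0.01)·[0.6501·8.8763 + 0.3499·42.5000] = 20.4350; exercise value = 5.0000 ≤ continuation, so V_0 = 20.4350

$20.44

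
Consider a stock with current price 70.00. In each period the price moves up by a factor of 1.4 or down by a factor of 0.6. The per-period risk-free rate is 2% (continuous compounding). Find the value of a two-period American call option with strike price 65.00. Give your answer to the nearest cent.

Risk-neutral probability p = (e^0.02 − 0.6)/(1.4 − 0.6) = 0.4202/0.8000 = 0.5253
Terminal stock prices: S_uu = 137.2, S_ud = 58.8, S_dd = 25.2
Terminal payoffs (S − K): max(72.2, 0) = 72.2, max(-6.2, 0) = 0, max(-39.8, 0) = 0
Node u (S = 98): continuation = e^(−0.02)·[0.5253·72.2000 + 0.4747·0.0000] = 37.1722; exercise value = 33.0000 ≤ continuation, so V_u = 37.1722
Node d (S = 42): continuation = e^(−0.02)·[0.5253·0.0000 + 0.4747·0.0000] = 0.0000; exercise value = 0.0000 ≤ continuation, so V_d = 0.0000
Node 0 (S = 70): continuation = e^(−0.02)·[0.5253·37.1722 + 0.4747·0.0000] = 19.1382; exercise value = 5.0000 ≤ continuation, so V_0 = 19.1382

19.14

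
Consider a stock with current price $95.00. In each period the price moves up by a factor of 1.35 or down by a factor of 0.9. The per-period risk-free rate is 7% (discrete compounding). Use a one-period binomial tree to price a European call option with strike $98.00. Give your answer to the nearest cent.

$10.68

Risk-neutral probability p = (1 + 0.07 − 0.9)/(1.35 − 0.9) = 0.1700/0.4500 = 0.3778
Terminal stock prices: S_u = 128.2, S_d = 85.5
Terminal payoffs (S − K): max(30.25, 0) = 30.25, max(-12.5, 0) = 0
Node 0 (S = 95): V_0 = 1/1.07·[0.3778·30.2500 + 0.6222·0.0000] = 10.6802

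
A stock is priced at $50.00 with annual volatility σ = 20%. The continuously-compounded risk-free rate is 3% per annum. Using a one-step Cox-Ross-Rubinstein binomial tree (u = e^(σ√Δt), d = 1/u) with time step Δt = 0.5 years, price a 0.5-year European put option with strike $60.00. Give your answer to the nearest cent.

CRR parameters: u = e^(σ√Δt) = e^(0.2·√0.5) = 1.1519, d = 1/u = 0.8681
Per-period rate: rΔt = 0.03·0.5 = 0.015, so R = e^0.015 = 1.0151
Risk-neutral probability p = (e^0.015 − 0.8681)/(1.1519 − 0.8681) = 0.1470/0.2838 = 0.5180
Terminal stock prices: S_u = 57.6, S_d = 43.41
Terminal payoffs (K − S): max(2.405, 0) = 2.405, max(16.59, 0) = 16.59
Node 0 (S = 50): V_0 = e^(−0.015)·[0.5180·2.4045 + 0.4820·16.5938] = 9.1067

$9.11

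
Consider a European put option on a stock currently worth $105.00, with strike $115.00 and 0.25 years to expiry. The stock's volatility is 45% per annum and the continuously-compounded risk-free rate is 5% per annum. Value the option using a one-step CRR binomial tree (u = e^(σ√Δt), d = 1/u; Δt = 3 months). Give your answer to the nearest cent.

CRR parameters: u = e^(σ√Δt) = e^(0.45·√0.25) = 1.2523, d = 1/u = 0.7985
Per-period rate: rΔt = 0.05·0.25 = 0.0125, so R = e^0.0125 = 1.0126
Risk-neutral probability p = (e^0.0125 − 0.7985)/(1.2523 − 0.7985) = 0.2141/0.4538 = 0.4717
Terminal stock prices: S_u = 131.5, S_d = 83.84
Terminal payoffs (K − S): max(-16.49, 0) = 0, max(31.16, 0) = 31.16
Node 0 (S = 105): V_0 = e^(−0.0125)·[0.4717·0.0000 + 0.5283·31.1558] = 16.2550

$16.26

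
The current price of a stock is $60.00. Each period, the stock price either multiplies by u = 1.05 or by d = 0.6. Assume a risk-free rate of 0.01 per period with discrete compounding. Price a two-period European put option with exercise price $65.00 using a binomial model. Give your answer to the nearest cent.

$4.66

Risk-neutral probability p = (1 + 0.01 − 0.6)/(1.05 − 0.6) = 0.4100/0.4500 = 0.9111
Terminal stock prices: S_uu = 66.15, S_ud = 37.8, S_dd = 21.6
Terminal payoffs (K − S): max(-1.15, 0) = 0, max(27.2, 0) = 27.2, max(43.4, 0) = 43.4
Node u (S = 63): V_u = 1/1.01·[0.9111·0.0000 + 0.0889·27.2000] = 2.3938
Node d (S = 36): V_d = 1/1.01·[0.9111·27.2000 + 0.0889·43.4000] = 28.3564
Node 0 (S = 60): V_0 = 1/1.01·[0.9111·2.3938 + 0.0889·28.3564] = 4.6551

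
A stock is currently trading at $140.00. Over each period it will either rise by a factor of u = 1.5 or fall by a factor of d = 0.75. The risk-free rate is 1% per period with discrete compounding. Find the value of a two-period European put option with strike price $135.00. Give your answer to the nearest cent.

$23.54

Risk-neutral probability p = (1 + 0.01 − 0.75)/(1.5 − 0.75) = 0.2600/0.7500 = 0.3467
Terminal stock prices: S_uu = 315, S_ud = 157.5, S_dd = 78.75
Terminal payoffs (K − S): max(-180, 0) = 0, max(-22.5, 0) = 0, max(56.25, 0) = 56.25
Node u (S = 210): V_u = 1/1.01·[0.3467·0.0000 + 0.6533·0.0000] = 0.0000
Node d (S = 105): V_d = 1/1.01·[0.3467·0.0000 + 0.6533·56.2500] = 36.3861
Node 0 (S = 140): V_0 = 1/1.01·[0.3467·0.0000 + 0.6533·36.3861] = 23.5369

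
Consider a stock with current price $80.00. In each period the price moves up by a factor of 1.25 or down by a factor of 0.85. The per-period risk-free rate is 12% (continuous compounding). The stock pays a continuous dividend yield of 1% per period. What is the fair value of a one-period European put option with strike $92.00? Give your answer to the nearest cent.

$7.12

Per-period risk-free factor R = e^0.12 = 1.1275; dividend-adjusted growth = e^(0.12−0.01) = 1.1163.
Risk-neutral probability p = (1.1163 − 0.85)/(1.25 − 0.85) = 0.2663/0.4000 = 0.6657
Terminal stock prices: S_u = 100, S_d = 68
Terminal payoffs (K − S): max(-8, 0) = 0, max(24, 0) = 24
Node 0 (S = 80): V_0 = e^(−0.12)·[0.6657·0.0000 + 0.3343·24.0000] = 7.1160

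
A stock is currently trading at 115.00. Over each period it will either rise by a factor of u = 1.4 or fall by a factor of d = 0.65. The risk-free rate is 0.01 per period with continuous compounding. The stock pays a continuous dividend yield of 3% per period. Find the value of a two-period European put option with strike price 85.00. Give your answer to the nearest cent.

Per-period risk-free factor R = e^0.01 = 1.0101; dividend-adjusted growth = e^(0.01−0.03) = 0.9802.
Risk-neutral probability p = (0.9802 − 0.65)/(1.4 − 0.65) = 0.3302/0.7500 = 0.4403
Terminal stock prices: S_uu = 225.4, S_ud = 104.7, S_dd = 48.59
Terminal payoffs (K − S): max(-140.4, 0) = 0, max(-19.65, 0) = 0, max(36.41, 0) = 36.41
Node u (S = 161): V_u = e^(−0.01)·[0.4403·0.0000 + 0.5597·0.0000] = 0.0000
Node d (S = 74.75): V_d = e^(−0.01)·[0.4403·0.0000 + 0.5597·36.4125] = 20.1786
Node 0 (S = 115): V_0 = e^(−0.01)·[0.4403·0.0000 + 0.5597·20.1786] = 11.1823

11.18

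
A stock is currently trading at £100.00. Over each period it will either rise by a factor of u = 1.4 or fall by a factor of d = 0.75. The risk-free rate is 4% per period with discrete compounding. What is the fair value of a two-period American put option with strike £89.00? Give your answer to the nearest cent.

Risk-neutral probability p = (1 + 0.04 − 0.75)/(1.4 − 0.75) = 0.2900/0.6500 = 0.4462
Terminal stock prices: S_uu = 196, S_ud = 105, S_dd = 56.25
Terminal payoffs (K − S): max(-107, 0) = 0, max(-16, 0) = 0, max(32.75, 0) = 32.75
Node u (S = 140): continuation = 1/1.04·[0.4462·0.0000 + 0.5538·0.0000] = 0.0000; exercise value = 0.0000 ≤ continuation, so V_u = 0.0000
Node d (S = 75): continuation = 1/1.04·[0.4462·0.0000 + 0.5538·32.7500] = 17.4408; exercise value = 14.0000 ≤ continuation, so V_d = 17.4408
Node 0 (S = 100): continuation = 1/1.04·[0.4462·0.0000 + 0.5538·17.4408] = 9.2880; exercise value = 0.0000 ≤ continuation, so V_0 = 9.2880

£9.29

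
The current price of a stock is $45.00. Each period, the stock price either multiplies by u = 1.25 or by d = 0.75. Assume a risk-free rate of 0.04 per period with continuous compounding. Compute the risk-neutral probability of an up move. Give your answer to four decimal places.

Risk-neutral probability p = (e^0.04 − 0.75)/(1.25 − 0.75) = 0.2908/0.5000 = 0.5816

p = 0.5816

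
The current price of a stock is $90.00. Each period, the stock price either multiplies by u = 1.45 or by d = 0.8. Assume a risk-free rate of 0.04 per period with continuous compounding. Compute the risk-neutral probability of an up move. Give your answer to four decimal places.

Risk-neutral probability p = (e^0.04 − 0.8)/(1.45 − 0.8) = 0.2408/0.6500 = 0.3705

p = 0.3705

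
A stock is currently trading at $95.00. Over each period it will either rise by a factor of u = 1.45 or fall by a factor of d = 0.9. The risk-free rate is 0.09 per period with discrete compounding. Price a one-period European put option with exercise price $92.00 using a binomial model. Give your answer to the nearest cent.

$3.90

Risk-neutral probability p = (1 + 0.09 − 0.9)/(1.45 − 0.9) = 0.1900/0.5500 = 0.3455
Terminal stock prices: S_u = 137.8, S_d = 85.5
Terminal payoffs (K − S): max(-45.75, 0) = 0, max(6.5, 0) = 6.5
Node 0 (S = 95): V_0 = 1/1.09·[0.3455·0.0000 + 0.6545·6.5000] = 3.9033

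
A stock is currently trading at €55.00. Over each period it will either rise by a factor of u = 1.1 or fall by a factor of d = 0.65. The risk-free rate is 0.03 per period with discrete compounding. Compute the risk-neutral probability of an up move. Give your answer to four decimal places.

p = 0.8444

Risk-neutral probability p = (1 + 0.03 − 0.65)/(1.1 − 0.65) = 0.3800/0.4500 = 0.8444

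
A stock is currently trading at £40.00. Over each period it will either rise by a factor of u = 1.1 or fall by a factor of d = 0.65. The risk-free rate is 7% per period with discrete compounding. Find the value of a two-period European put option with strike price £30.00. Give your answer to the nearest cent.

Risk-neutral probability p = (1 + 0.07 − 0.65)/(1.1 − 0.65) = 0.4200/0.4500 = 0.9333
Terminal stock prices: S_uu = 48.4, S_ud = 28.6, S_dd = 16.9
Terminal payoffs (K − S): max(-18.4, 0) = 0, max(1.4, 0) = 1.4, max(13.1, 0) = 13.1
Node u (S = 44): V_u = 1/1.07·[0.9333·0.0000 + 0.0667·1.4000] = 0.0872
Node d (S = 26): V_d = 1/1.07·[0.9333·1.4000 + 0.0667·13.1000] = 2.0374
Node 0 (S = 40): V_0 = 1/1.07·[0.9333·0.0872 + 0.0667·2.0374] = 0.2030

£0.20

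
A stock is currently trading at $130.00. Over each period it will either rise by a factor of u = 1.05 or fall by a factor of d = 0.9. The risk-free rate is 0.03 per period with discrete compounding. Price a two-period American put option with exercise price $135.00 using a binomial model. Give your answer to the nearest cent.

Risk-neutral probability p = (1 + 0.03 − 0.9)/(1.05 − 0.9) = 0.1300/0.1500 = 0.8667
Terminal stock prices: S_uu = 143.3, S_ud = 122.9, S_dd = 105.3
Terminal payoffs (K − S): max(-8.325, 0) = 0, max(12.15, 0) = 12.15, max(29.7, 0) = 29.7
Node u (S = 136.5): continuation = 1/1.03·[0.8667·0.0000 + 0.1333·12.1500] = 1.5728; exercise value = 0.0000 ≤ continuation, so V_u = 1.5728
Node d (S = 117): continuation = 1/1.03·[0.8667·12.1500 + 0.1333·29.7000] = 14.0680; exercise value = 18.0000 > continuation, so V_d = 18.0000 (exercise)
Node 0 (S = 130): continuation = 1/1.03·[0.8667·1.5728 + 0.1333·18.0000] = 3.6535; exercise value = 5.0000 > continuation, so V_0 = 5.0000 (exercise)

$5.00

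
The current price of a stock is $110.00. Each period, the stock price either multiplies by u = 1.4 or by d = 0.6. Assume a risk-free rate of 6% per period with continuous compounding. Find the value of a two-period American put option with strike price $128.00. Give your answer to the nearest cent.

Risk-neutral probability p = (e^0.06 − 0.6)/(1.4 − 0.6) = 0.4618/0.8000 = 0.5773
Terminal stock prices: S_uu = 215.6, S_ud = 92.4, S_dd = 39.6
Terminal payoffs (K − S): max(-87.6, 0) = 0, max(35.6, 0) = 35.6, max(88.4, 0) = 88.4
Node u (S = 154): continuation = e^(−0.06)·[0.5773·0.0000 + 0.4227·35.6000] = 14.1719; exercise value = 0.0000 ≤ continuation, so V_u = 14.1719
Node d (S = 66): continuation = e^(−0.06)·[0.5773·35.6000 + 0.4227·88.4000] = 54.5459; exercise value = 62.0000 > continuation, so V_d = 62.0000 (exercise)
Node 0 (S = 110): continuation = e^(−0.06)·[0.5773·14.1719 + 0.4227·62.0000] = 32.3864; exercise value = 18.0000 ≤ continuation, so V_0 = 32.3864

$32.39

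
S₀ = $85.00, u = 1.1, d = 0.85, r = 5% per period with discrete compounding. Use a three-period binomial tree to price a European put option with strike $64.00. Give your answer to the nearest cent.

Risk-neutral probability p = (1 + 0.05 − 0.85)/(1.1 − 0.85) = 0.2000/0.2500 = 0.8000
Terminal stock prices: S_uuu = 113.1, S_uud = 87.42, S_udd = 67.55, S_ddd = 52.2
Terminal payoffs (K − S): max(-49.14, 0) = 0, max(-23.42, 0) = 0, max(-3.554, 0) = 0, max(11.8, 0) = 11.8
Node uu (S = 102.9): V_uu = 1/1.05·[0.8000·0.0000 + 0.2000·0.0000] = 0.0000
Node ud (S = 79.48): V_ud = 1/1.05·[0.8000·0.0000 + 0.2000·0.0000] = 0.0000
Node dd (S = 61.41): V_dd = 1/1.05·[0.8000·0.0000 + 0.2000·11.7994] = 2.2475
Node u (S = 93.5): V_u = 1/1.05·[0.8000·0.0000 + 0.2000·0.0000] = 0.0000
Node d (S = 72.25): V_d = 1/1.05·[0.8000·0.0000 + 0.2000·2.2475] = 0.4281
Node 0 (S = 85): V_0 = 1/1.05·[0.8000·0.0000 + 0.2000·0.4281] = 0.0815

$0.08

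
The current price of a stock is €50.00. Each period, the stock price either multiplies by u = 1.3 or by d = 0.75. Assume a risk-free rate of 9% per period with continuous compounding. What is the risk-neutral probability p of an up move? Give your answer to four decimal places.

Risk-neutral probability p = (e^0.09 − 0.75)/(1.3 − 0.75) = 0.3442/0.5500 = 0.6258

p = 0.6258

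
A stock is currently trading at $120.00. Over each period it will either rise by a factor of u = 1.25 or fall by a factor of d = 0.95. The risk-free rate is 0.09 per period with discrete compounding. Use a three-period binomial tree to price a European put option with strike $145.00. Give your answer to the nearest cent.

Risk-neutral probability p = (1 + 0.09 − 0.95)/(1.25 − 0.95) = 0.1400/0.3000 = 0.4667
Terminal stock prices: S_uuu = 234.4, S_uud = 178.1, S_udd = 135.4, S_ddd = 102.9
Terminal payoffs (K − S): max(-89.38, 0) = 0, max(-33.12, 0) = 0, max(9.625, 0) = 9.625, max(42.12, 0) = 42.12
Node uu (S = 187.5): V_uu = 1/1.09·[0.4667·0.0000 + 0.5333·0.0000] = 0.0000
Node ud (S = 142.5): V_ud = 1/1.09·[0.4667·0.0000 + 0.5333·9.6250] = 4.7095
Node dd (S = 108.3): V_dd = 1/1.09·[0.4667·9.6250 + 0.5333·42.1150] = 24.7275
Node u (S = 150): V_u = 1/1.09·[0.4667·0.0000 + 0.5333·4.7095] = 2.3043
Node d (S = 114): V_d = 1/1.09·[0.4667·4.7095 + 0.5333·24.7275] = 14.1154
Node 0 (S = 120): V_0 = 1/1.09·[0.4667·2.3043 + 0.5333·14.1154] = 7.8932

$7.89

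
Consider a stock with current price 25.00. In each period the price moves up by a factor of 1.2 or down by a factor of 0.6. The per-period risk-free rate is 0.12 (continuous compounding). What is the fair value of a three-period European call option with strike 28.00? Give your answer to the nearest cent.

7.21

Risk-neutral probability p = (e^0.12 − 0.6)/(1.2 − 0.6) = 0.5275/0.6000 = 0.8792
Terminal stock prices: S_uuu = 43.2, S_uud = 21.6, S_udd = 10.8, S_ddd = 5.4
Terminal payoffs (S − K): max(15.2, 0) = 15.2, max(-6.4, 0) = 0, max(-17.2, 0) = 0, max(-22.6, 0) = 0
Node uu (S = 36): V_uu = e^(−0.12)·[0.8792·15.2000 + 0.1208·0.0000] = 11.8521
Node ud (S = 18): V_ud = e^(−0.12)·[0.8792·0.0000 + 0.1208·0.0000] = 0.0000
Node dd (S = 9): V_dd = e^(−0.12)·[0.8792·0.0000 + 0.1208·0.0000] = 0.0000
Node u (S = 30): V_u = e^(−0.12)·[0.8792·11.8521 + 0.1208·0.0000] = 9.2417
Node d (S = 15): V_d = e^(−0.12)·[0.8792·0.0000 + 0.1208·0.0000] = 0.0000
Node 0 (S = 25): V_0 = e^(−0.12)·[0.8792·9.2417 + 0.1208·0.0000] = 7.2062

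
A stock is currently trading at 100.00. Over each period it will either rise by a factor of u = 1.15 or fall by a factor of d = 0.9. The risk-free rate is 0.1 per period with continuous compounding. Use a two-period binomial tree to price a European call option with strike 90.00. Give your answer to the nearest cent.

26.55

Risk-neutral probability p = (e^0.1 − 0.9)/(1.15 − 0.9) = 0.2052/0.2500 = 0.8207
Terminal stock prices: S_uu = 132.2, S_ud = 103.5, S_dd = 81
Terminal payoffs (S − K): max(42.25, 0) = 42.25, max(13.5, 0) = 13.5, max(-9, 0) = 0
Node u (S = 115): V_u = e^(−0.1)·[0.8207·42.2500 + 0.1793·13.5000] = 33.5646
Node d (S = 90): V_d = e^(−0.1)·[0.8207·13.5000 + 0.1793·0.0000] = 10.0249
Node 0 (S = 100): V_0 = e^(−0.1)·[0.8207·33.5646 + 0.1793·10.0249] = 26.5512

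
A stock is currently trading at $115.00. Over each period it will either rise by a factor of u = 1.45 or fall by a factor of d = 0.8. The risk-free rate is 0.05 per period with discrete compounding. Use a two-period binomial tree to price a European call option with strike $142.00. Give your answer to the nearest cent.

$13.39

Risk-neutral probability p = (1 + 0.05 − 0.8)/(1.45 − 0.8) = 0.2500/0.6500 = 0.3846
Terminal stock prices: S_uu = 241.8, S_ud = 133.4, S_dd = 73.6
Terminal payoffs (S − K): max(99.79, 0) = 99.79, max(-8.6, 0) = 0, max(-68.4, 0) = 0
Node u (S = 166.8): V_u = 1/1.05·[0.3846·99.7875 + 0.6154·0.0000] = 36.5522
Node d (S = 92): V_d = 1/1.05·[0.3846·0.0000 + 0.6154·0.0000] = 0.0000
Node 0 (S = 115): V_0 = 1/1.05·[0.3846·36.5522 + 0.6154·0.0000] = 13.3891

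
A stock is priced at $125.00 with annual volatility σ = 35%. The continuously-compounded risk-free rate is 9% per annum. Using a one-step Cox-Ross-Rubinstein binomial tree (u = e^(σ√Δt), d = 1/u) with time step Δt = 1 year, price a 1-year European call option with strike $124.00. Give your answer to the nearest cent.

CRR parameters: u = e^(σ√Δt) = e^(0.35·√1) = 1.4191, d = 1/u = 0.7047
Per-period rate: rΔt = 0.09·1 = 0.09, so R = e^0.09 = 1.0942
Risk-neutral probability p = (e^0.09 − 0.7047)/(1.4191 − 0.7047) = 0.3895/0.7144 = 0.5452
Terminal stock prices: S_u = 177.4, S_d = 88.09
Terminal payoffs (S − K): max(53.38, 0) = 53.38, max(-35.91, 0) = 0
Node 0 (S = 125): V_0 = e^(−0.09)·[0.5452·53.3834 + 0.4548·0.0000] = 26.6001

$26.60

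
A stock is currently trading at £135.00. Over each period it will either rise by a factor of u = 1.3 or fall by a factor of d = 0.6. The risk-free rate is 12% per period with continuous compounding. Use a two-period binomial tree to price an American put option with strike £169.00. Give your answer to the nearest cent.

£34.00

Risk-neutral probability p = (e^0.12 − 0.6)/(1.3 − 0.6) = 0.5275/0.7000 = 0.7536
Terminal stock prices: S_uu = 228.2, S_ud = 105.3, S_dd = 48.6
Terminal payoffs (K − S): max(-59.15, 0) = 0, max(63.7, 0) = 63.7, max(120.4, 0) = 120.4
Node u (S = 175.5): continuation = e^(−0.12)·[0.7536·0.0000 + 0.2464·63.7000] = 13.9227; exercise value = 0.0000 ≤ continuation, so V_u = 13.9227
Node d (S = 81): continuation = e^(−0.12)·[0.7536·63.7000 + 0.2464·120.4000] = 68.8896; exercise value = 88.0000 > continuation, so V_d = 88.0000 (exercise)
Node 0 (S = 135): continuation = e^(−0.12)·[0.7536·13.9227 + 0.2464·88.0000] = 28.5391; exercise value = 34.0000 > continuation, so V_0 = 34.0000 (exercise)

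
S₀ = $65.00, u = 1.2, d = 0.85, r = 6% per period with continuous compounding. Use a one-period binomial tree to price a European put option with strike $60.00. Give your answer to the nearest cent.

Risk-neutral probability p = (e^0.06 − 0.85)/(1.2 − 0.85) = 0.2118/0.3500 = 0.6052
Terminal stock prices: S_u = 78, S_d = 55.25
Terminal payoffs (K − S): max(-18, 0) = 0, max(4.75, 0) = 4.75
Node 0 (S = 65): V_0 = e^(−0.06)·[0.6052·0.0000 + 0.3948·4.7500] = 1.7659

$1.77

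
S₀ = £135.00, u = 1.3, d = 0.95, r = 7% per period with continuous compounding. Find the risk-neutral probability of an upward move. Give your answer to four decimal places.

p = 0.3500

Risk-neutral probability p = (e^0.07 − 0.95)/(1.3 − 0.95) = 0.1225/0.3500 = 0.3500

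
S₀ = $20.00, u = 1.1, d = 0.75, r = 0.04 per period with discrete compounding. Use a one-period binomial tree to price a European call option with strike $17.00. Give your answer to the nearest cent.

Risk-neutral probability p = (1 + 0.04 − 0.75)/(1.1 − 0.75) = 0.2900/0.3500 = 0.8286
Terminal stock prices: S_u = 22, S_d = 15
Terminal payoffs (S − K): max(5, 0) = 5, max(-2, 0) = 0
Node 0 (S = 20): V_0 = 1/1.04·[0.8286·5.0000 + 0.1714·0.0000] = 3.9835

$3.98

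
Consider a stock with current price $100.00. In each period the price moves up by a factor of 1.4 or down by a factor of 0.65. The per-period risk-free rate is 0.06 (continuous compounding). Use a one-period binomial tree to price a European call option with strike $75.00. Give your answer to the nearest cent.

$33.61

Risk-neutral probability p = (e^0.06 − 0.65)/(1.4 − 0.65) = 0.4118/0.7500 = 0.5491
Terminal stock prices: S_u = 140, S_d = 65
Terminal payoffs (S − K): max(65, 0) = 65, max(-10, 0) = 0
Node 0 (S = 100): V_0 = e^(−0.06)·[0.5491·65.0000 + 0.4509·0.0000] = 33.6139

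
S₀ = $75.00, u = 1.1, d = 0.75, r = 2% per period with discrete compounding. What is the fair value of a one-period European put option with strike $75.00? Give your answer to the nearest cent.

Risk-neutral probability p = (1 + 0.02 − 0.75)/(1.1 − 0.75) = 0.2700/0.3500 = 0.7714
Terminal stock prices: S_u = 82.5, S_d = 56.25
Terminal payoffs (K − S): max(-7.5, 0) = 0, max(18.75, 0) = 18.75
Node 0 (S = 75): V_0 = 1/1.02·[0.7714·0.0000 + 0.2286·18.7500] = 4.2017

$4.20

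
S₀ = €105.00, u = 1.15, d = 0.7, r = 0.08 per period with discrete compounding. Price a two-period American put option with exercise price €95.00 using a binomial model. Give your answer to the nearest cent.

Risk-neutral probability p = (1 + 0.08 − 0.7)/(1.15 − 0.7) = 0.3800/0.4500 = 0.8444
Terminal stock prices: S_uu = 138.9, S_ud = 84.52, S_dd = 51.45
Terminal payoffs (K − S): max(-43.86, 0) = 0, max(10.48, 0) = 10.48, max(43.55, 0) = 43.55
Node u (S = 120.7): continuation = 1/1.08·[0.8444·0.0000 + 0.1556·10.4750] = 1.5087; exercise value = 0.0000 ≤ continuation, so V_u = 1.5087
Node d (S = 73.5): continuation = 1/1.08·[0.8444·10.4750 + 0.1556·43.5500] = 14.4630; exercise value = 21.5000 > continuation, so V_d = 21.5000 (exercise)
Node 0 (S = 105): continuation = 1/1.08·[0.8444·1.5087 + 0.1556·21.5000] = 4.2764; exercise value = 0.0000 ≤ continuation, so V_0 = 4.2764

€4.28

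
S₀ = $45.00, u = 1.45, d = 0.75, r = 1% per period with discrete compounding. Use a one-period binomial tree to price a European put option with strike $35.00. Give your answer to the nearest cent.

$0.78

Risk-neutral probability p = (1 + 0.01 − 0.75)/(1.45 − 0.75) = 0.2600/0.7000 = 0.3714
Terminal stock prices: S_u = 65.25, S_d = 33.75
Terminal payoffs (K − S): max(-30.25, 0) = 0, max(1.25, 0) = 1.25
Node 0 (S = 45): V_0 = 1/1.01·[0.3714·0.0000 + 0.6286·1.2500] = 0.7779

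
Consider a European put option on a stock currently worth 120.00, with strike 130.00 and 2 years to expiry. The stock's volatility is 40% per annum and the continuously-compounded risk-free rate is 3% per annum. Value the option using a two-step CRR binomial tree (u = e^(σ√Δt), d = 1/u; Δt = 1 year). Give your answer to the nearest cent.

CRR parameters: u = e^(σ√Δt) = e^(0.4·√1) = 1.4918, d = 1/u = 0.6703
Per-period rate: rΔt = 0.03·1 = 0.03, so R = e^0.03 = 1.0305
Risk-neutral probability p = (e^0.03 − 0.6703)/(1.4918 − 0.6703) = 0.3601/0.8215 = 0.4384
Terminal stock prices: S_uu = 267.1, S_ud = 120, S_dd = 53.92
Terminal payoffs (K − S): max(-137.1, 0) = 0, max(10, 0) = 10, max(76.08, 0) = 76.08
Node u (S = 179): V_u = e^(−0.03)·[0.4384·0.0000 + 0.5616·10.0000] = 5.4502
Node d (S = 80.44): V_d = e^(−0.03)·[0.4384·10.0000 + 0.5616·76.0805] = 45.7195
Node 0 (S = 120): V_0 = e^(−0.03)·[0.4384·5.4502 + 0.5616·45.7195] = 27.2366

27.24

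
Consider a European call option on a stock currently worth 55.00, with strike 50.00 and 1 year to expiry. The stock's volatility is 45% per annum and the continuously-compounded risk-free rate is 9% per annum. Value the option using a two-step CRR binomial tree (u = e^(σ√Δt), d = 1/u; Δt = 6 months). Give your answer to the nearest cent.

CRR parameters: u = e^(σ√Δt) = e^(0.45·√0.5) = 1.3746, d = 1/u = 0.7275
Per-period rate: rΔt = 0.09·0.5 = 0.045, so R = e^0.045 = 1.0460
Risk-neutral probability p = (e^0.045 − 0.7275)/(1.3746 − 0.7275) = 0.3186/0.6472 = 0.4922
Terminal stock prices: S_uu = 103.9, S_ud = 55, S_dd = 29.11
Terminal payoffs (S − K): max(53.93, 0) = 53.93, max(5, 0) = 5, max(-20.89, 0) = 0
Node u (S = 75.61): V_u = e^(−0.045)·[0.4922·53.9312 + 0.5078·5.0000] = 27.8058
Node d (S = 40.01): V_d = e^(−0.045)·[0.4922·5.0000 + 0.5078·0.0000] = 2.3529
Node 0 (S = 55): V_0 = e^(−0.045)·[0.4922·27.8058 + 0.5078·2.3529] = 14.2268

14.23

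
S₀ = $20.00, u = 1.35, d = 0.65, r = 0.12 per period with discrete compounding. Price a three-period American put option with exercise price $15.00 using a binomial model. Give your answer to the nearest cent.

$0.93

Risk-neutral probability p = (1 + 0.12 − 0.65)/(1.35 − 0.65) = 0.4700/0.7000 = 0.6714
Terminal stock prices: S_uuu = 49.21, S_uud = 23.69, S_udd = 11.41, S_ddd = 5.492
Terminal payoffs (K − S): max(-34.21, 0) = 0, max(-8.693, 0) = 0, max(3.592, 0) = 3.592, max(9.508, 0) = 9.508
Node uu (S = 36.45): continuation = 1/1.12·[0.6714·0.0000 + 0.3286·0.0000] = 0.0000; exercise value = 0.0000 ≤ continuation, so V_uu = 0.0000
Node ud (S = 17.55): continuation = 1/1.12·[0.6714·0.0000 + 0.3286·3.5925] = 1.0539; exercise value = 0.0000 ≤ continuation, so V_ud = 1.0539
Node dd (S = 8.45): continuation = 1/1.12·[0.6714·3.5925 + 0.3286·9.5075] = 4.9429; exercise value = 6.5500 > continuation, so V_dd = 6.5500 (exercise)
Node u (S = 27): continuation = 1/1.12·[0.6714·0.0000 + 0.3286·1.0539] = 0.3092; exercise value = 0.0000 ≤ continuation, so V_u = 0.3092
Node d (S = 13): continuation = 1/1.12·[0.6714·1.0539 + 0.3286·6.5500] = 2.5534; exercise value = 2.0000 ≤ continuation, so V_d = 2.5534
Node 0 (S = 20): continuation = 1/1.12·[0.6714·0.3092 + 0.3286·2.5534] = 0.9344; exercise value = 0.0000 ≤ continuation, so V_0 = 0.9344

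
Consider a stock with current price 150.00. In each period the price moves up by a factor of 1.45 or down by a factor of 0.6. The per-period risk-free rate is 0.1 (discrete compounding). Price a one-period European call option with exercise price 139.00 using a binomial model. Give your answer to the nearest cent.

Risk-neutral probability p = (1 + 0.1 − 0.6)/(1.45 − 0.6) = 0.5000/0.8500 = 0.5882
Terminal stock prices: S_u = 217.5, S_d = 90
Terminal payoffs (S − K): max(78.5, 0) = 78.5, max(-49, 0) = 0
Node 0 (S = 150): V_0 = 1/1.1·[0.5882·78.5000 + 0.4118·0.0000] = 41.9786

41.98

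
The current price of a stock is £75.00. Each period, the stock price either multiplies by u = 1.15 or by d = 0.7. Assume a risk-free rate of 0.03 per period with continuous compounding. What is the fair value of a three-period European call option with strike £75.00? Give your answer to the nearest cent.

Risk-neutral probability p = (e^0.03 − 0.7)/(1.15 − 0.7) = 0.3305/0.4500 = 0.7343
Terminal stock prices: S_uuu = 114.1, S_uud = 69.43, S_udd = 42.26, S_ddd = 25.72
Terminal payoffs (S − K): max(39.07, 0) = 39.07, max(-5.569, 0) = 0, max(-32.74, 0) = 0, max(-49.28, 0) = 0
Node uu (S = 99.19): V_uu = e^(−0.03)·[0.7343·39.0656 + 0.2657·0.0000] = 27.8397
Node ud (S = 60.37): V_ud = e^(−0.03)·[0.7343·0.0000 + 0.2657·0.0000] = 0.0000
Node dd (S = 36.75): V_dd = e^(−0.03)·[0.7343·0.0000 + 0.2657·0.0000] = 0.0000
Node u (S = 86.25): V_u = e^(−0.03)·[0.7343·27.8397 + 0.2657·0.0000] = 19.8397
Node d (S = 52.5): V_d = e^(−0.03)·[0.7343·0.0000 + 0.2657·0.0000] = 0.0000
Node 0 (S = 75): V_0 = e^(−0.03)·[0.7343·19.8397 + 0.2657·0.0000] = 14.1386

£14.14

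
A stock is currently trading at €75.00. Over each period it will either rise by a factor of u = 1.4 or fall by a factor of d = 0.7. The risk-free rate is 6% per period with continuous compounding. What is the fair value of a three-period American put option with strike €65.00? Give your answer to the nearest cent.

Risk-neutral probability p = (e^0.06 − 0.7)/(1.4 − 0.7) = 0.3618/0.7000 = 0.5169
Terminal stock prices: S_uuu = 205.8, S_uud = 102.9, S_udd = 51.45, S_ddd = 25.72
Terminal payoffs (K − S): max(-140.8, 0) = 0, max(-37.9, 0) = 0, max(13.55, 0) = 13.55, max(39.28, 0) = 39.28
Node uu (S = 147): continuation = e^(−0.06)·[0.5169·0.0000 + 0.4831·0.0000] = 0.0000; exercise value = 0.0000 ≤ continuation, so V_uu = 0.0000
Node ud (S = 73.5): continuation = e^(−0.06)·[0.5169·0.0000 + 0.4831·13.5500] = 6.1647; exercise value = 0.0000 ≤ continuation, so V_ud = 6.1647
Node dd (S = 36.75): continuation = e^(−0.06)·[0.5169·13.5500 + 0.4831·39.2750] = 24.4647; exercise value = 28.2500 > continuation, so V_dd = 28.2500 (exercise)
Node u (S = 105): continuation = e^(−0.06)·[0.5169·0.0000 + 0.4831·6.1647] = 2.8047; exercise value = 0.0000 ≤ continuation, so V_u = 2.8047
Node d (S = 52.5): continuation = e^(−0.06)·[0.5169·6.1647 + 0.4831·28.2500] = 15.8536; exercise value = 12.5000 ≤ continuation, so V_d = 15.8536
Node 0 (S = 75): continuation = e^(−0.06)·[0.5169·2.8047 + 0.4831·15.8536] = 8.5780; exercise value = 0.0000 ≤ continuation, so V_0 = 8.5780

€8.58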